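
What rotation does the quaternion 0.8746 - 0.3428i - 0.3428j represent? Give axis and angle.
axis = (-√2/2, -√2/2, 0), θ = 58°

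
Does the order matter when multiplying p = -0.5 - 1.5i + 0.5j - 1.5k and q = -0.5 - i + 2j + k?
Yes: pq = -0.75 + 4.75i + 1.75j - 2.25k ≠ -0.75 - 2.25i - 4.25j + 2.75k = qp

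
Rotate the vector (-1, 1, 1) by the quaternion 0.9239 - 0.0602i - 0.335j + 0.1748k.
(-1.637, 0.562, -0.058)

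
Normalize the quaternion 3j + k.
0.9487j + 0.3162k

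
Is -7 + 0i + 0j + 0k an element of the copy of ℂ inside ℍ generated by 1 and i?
Yes. The quaternion -7 has j- and k-coefficients y = z = 0, so it lies in the complex subalgebra spanned by 1 and i.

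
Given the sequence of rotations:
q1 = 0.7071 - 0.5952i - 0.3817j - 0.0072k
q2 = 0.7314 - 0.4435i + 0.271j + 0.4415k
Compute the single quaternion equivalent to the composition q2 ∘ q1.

q2 · q1 = 0.3598 - 0.5824i - 0.3535j + 0.6375k
0.3598 - 0.5824i - 0.3535j + 0.6375k


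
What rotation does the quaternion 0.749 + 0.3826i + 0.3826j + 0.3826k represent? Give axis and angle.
axis = (√3/3, √3/3, √3/3), θ = 83°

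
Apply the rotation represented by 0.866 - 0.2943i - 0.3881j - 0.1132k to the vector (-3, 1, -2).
(-0.384, -0.491, -3.689)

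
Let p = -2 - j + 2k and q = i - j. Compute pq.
-1 + 4j + k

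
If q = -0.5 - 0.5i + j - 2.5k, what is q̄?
-0.5 + 0.5i - j + 2.5k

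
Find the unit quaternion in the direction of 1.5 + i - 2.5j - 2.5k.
0.378 + 0.252i - 0.6299j - 0.6299k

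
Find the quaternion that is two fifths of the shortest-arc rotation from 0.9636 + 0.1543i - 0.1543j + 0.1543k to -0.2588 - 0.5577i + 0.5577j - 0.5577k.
0.7738 + 0.3657i - 0.3657j + 0.3657k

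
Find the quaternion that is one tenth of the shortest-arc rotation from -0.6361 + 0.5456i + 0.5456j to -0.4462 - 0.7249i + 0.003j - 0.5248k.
-0.5537 + 0.6371i + 0.5306j + 0.0768k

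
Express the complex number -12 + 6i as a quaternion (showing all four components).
-12 + 6i + 0j + 0k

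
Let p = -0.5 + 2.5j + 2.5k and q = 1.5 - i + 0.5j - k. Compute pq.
0.5 - 3.25i + j + 6.75k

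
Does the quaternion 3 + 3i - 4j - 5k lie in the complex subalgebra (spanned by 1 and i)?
No. The quaternion 3 + 3i - 4j - 5k has j-coefficient y = -4 and k-coefficient z = -5, not both zero, so it does not lie in the complex subalgebra spanned by 1 and i.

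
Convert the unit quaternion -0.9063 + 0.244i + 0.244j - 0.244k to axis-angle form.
axis = (√3/3, √3/3, -√3/3), θ = 310°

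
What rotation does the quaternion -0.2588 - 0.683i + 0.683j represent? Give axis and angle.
axis = (-√2/2, √2/2, 0), θ = 7π/6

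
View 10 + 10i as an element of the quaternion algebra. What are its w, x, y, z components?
10 + 10i + 0j + 0k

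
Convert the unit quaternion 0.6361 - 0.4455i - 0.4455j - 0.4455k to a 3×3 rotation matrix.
[[0.2061, 0.9637, -0.1698], [-0.1698, 0.2061, 0.9637], [0.9637, -0.1698, 0.2061]]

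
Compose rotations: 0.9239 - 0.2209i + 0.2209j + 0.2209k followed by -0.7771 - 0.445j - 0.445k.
-0.5214 + 0.1717i - 0.4845j - 0.6811k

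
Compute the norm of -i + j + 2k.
√6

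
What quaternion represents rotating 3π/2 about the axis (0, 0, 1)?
-0.7071 + 0.7071k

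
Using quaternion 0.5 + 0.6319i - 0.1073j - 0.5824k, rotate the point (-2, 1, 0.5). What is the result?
(-0.572, 0.706, 2.104)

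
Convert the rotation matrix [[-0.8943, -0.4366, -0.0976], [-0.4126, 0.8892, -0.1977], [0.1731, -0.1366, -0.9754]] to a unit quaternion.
-0.0698 - 0.219i + 0.9694j - 0.0862k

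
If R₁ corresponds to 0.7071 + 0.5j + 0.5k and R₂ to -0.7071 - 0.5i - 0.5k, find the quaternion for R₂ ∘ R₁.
-0.25 - 0.1036i - 0.1036j - 0.9571k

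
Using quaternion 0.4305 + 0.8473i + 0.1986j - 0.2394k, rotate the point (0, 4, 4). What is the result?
(1.232, -5.5, 0.479)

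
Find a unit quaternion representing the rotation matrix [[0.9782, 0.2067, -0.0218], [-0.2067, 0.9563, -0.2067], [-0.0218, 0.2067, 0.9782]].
0.989 + 0.1045i - 0.1045k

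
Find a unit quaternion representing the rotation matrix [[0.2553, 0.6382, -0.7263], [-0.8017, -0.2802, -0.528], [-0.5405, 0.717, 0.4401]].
0.5948 + 0.5233i - 0.0781j - 0.6052k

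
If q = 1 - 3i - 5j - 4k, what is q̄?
1 + 3i + 5j + 4k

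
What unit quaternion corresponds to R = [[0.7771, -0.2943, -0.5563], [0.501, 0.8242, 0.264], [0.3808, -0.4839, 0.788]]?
0.9205 - 0.2031i - 0.2545j + 0.216k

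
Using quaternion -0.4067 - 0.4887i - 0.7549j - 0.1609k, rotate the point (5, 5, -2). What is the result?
(0.535, 7.006, 2.153)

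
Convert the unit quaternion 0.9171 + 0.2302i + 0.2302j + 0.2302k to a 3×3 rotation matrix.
[[0.788, -0.3162, 0.5282], [0.5282, 0.788, -0.3162], [-0.3162, 0.5282, 0.788]]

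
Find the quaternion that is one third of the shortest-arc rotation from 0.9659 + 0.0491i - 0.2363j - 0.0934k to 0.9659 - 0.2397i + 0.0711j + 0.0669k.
0.9886 - 0.049i - 0.1362j - 0.0405k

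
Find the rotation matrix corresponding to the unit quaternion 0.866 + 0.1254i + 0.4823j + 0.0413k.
[[0.5314, 0.0494, 0.8457], [0.1925, 0.9651, -0.1774], [-0.825, 0.257, 0.5033]]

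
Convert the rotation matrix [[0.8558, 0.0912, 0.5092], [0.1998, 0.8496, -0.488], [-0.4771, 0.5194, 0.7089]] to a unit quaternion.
0.9239 + 0.2726i + 0.2669j + 0.0294k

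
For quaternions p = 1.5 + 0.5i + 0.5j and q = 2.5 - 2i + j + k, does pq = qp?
No: pq = 4.25 - 1.25i + 2.25j + 3k ≠ 4.25 - 2.25i + 3.25j = qp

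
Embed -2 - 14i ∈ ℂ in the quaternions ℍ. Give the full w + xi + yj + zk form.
-2 - 14i + 0j + 0k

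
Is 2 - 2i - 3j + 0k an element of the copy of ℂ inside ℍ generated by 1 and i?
No. The quaternion 2 - 2i - 3j has j-coefficient y = -3 and k-coefficient z = 0, not both zero, so it does not lie in the complex subalgebra spanned by 1 and i.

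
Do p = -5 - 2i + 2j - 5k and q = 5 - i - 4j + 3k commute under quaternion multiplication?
No: pq = -4 - 19i + 41j - 30k ≠ -4 + 9i + 19j - 50k = qp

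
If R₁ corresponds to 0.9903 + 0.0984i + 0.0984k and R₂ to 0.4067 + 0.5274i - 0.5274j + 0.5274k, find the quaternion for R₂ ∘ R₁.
0.299 + 0.5104i - 0.5223j + 0.6142k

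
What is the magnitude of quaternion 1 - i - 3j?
√11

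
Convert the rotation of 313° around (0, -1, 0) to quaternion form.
-0.9171 - 0.3987j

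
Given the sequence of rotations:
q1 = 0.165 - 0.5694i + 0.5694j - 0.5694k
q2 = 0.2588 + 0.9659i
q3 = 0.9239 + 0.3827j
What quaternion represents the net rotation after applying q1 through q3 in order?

q2 · q1 = 0.5927 + 0.012i + 0.6973j + 0.4026k
q3 · q2 · q1 = 0.2807 + 0.1652i + 0.8711j + 0.3674k
0.2807 + 0.1652i + 0.8711j + 0.3674k


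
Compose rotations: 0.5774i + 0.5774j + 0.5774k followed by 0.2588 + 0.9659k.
-0.5577 - 0.4083i + 0.7071j + 0.1494k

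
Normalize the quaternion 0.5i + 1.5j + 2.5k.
0.169i + 0.5071j + 0.8452k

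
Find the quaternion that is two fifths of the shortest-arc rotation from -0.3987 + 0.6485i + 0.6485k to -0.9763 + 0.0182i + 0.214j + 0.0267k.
-0.7502 + 0.4597i + 0.1037j + 0.4638k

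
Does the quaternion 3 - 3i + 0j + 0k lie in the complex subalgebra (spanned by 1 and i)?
Yes. The quaternion 3 - 3i has j- and k-coefficients y = z = 0, so it lies in the complex subalgebra spanned by 1 and i.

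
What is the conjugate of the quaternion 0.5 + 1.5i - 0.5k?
0.5 - 1.5i + 0.5k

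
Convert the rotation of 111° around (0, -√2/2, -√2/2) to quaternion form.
0.5664 - 0.5827j - 0.5827k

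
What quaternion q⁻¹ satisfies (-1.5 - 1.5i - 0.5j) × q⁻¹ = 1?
-0.3158 + 0.3158i + 0.1053j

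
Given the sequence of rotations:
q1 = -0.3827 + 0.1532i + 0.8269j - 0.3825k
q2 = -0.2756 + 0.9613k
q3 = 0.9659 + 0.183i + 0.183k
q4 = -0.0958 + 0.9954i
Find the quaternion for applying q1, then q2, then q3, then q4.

q2 · q1 = 0.4732 - 0.8371i - 0.0806j - 0.2625k
q3 · q2 · q1 = 0.6583 - 0.7072i - 0.183j - 0.1817k
q4 · q3 · q2 · q1 = 0.6409 + 0.723i + 0.1984j - 0.1648k
0.6409 + 0.723i + 0.1984j - 0.1648k


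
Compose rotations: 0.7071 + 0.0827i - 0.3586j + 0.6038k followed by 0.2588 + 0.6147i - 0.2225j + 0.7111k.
-0.377 + 0.5767i - 0.5625j + 0.4571k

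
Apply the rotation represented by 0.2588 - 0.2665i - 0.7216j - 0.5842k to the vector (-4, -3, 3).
(0.649, 2.088, -5.405)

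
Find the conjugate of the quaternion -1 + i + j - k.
-1 - i - j + k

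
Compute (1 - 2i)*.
1 + 2i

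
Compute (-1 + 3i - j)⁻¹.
-0.0909 - 0.2727i + 0.0909j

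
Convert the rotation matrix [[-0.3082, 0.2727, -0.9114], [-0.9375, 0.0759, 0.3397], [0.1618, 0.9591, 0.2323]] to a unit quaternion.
0.5 + 0.3097i - 0.5366j - 0.6051k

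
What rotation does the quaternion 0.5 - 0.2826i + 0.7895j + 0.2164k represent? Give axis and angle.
axis = (-0.3263, 0.9116, 0.2499), θ = 2π/3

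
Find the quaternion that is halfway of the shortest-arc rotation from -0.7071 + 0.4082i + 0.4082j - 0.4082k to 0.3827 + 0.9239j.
-0.2181 + 0.2744i + 0.8954j - 0.2744k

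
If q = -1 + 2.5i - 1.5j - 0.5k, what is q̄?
-1 - 2.5i + 1.5j + 0.5k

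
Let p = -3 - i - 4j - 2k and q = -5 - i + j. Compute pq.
18 + 10i + 19j + 5k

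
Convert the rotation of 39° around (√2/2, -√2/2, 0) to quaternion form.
0.9426 + 0.236i - 0.236j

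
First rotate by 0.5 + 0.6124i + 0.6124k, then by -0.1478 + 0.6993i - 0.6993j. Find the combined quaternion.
-0.5022 - 0.1691i - 0.7779j + 0.3377k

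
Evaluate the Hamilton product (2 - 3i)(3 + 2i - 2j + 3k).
12 - 5i + 5j + 12k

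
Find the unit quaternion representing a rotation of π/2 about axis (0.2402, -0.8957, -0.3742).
0.7071 + 0.1698i - 0.6334j - 0.2646k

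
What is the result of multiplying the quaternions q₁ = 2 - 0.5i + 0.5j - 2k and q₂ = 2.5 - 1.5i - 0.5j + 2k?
8.5 - 4.25i + 4.25j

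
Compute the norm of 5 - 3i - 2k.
√38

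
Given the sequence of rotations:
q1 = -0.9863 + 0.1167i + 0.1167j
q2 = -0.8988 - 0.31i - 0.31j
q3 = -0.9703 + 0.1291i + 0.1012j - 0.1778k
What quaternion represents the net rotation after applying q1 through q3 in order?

q2 · q1 = 0.9588 + 0.2009i + 0.2009j
q3 · q2 · q1 = -0.9766 - 0.0354i - 0.1336j - 0.1649k
-0.9766 - 0.0354i - 0.1336j - 0.1649k


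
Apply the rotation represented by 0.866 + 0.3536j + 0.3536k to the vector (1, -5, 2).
(4.787, -2.637, -0.363)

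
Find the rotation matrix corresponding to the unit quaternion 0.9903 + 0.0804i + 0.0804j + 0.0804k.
[[0.9741, -0.1463, 0.1722], [0.1722, 0.9741, -0.1463], [-0.1463, 0.1722, 0.9741]]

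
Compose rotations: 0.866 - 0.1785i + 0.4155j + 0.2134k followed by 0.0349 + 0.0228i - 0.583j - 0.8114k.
0.4497 + 0.2262i - 0.3504j - 0.7898k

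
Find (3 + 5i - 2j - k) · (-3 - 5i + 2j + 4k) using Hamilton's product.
24 - 36i - 3j + 15k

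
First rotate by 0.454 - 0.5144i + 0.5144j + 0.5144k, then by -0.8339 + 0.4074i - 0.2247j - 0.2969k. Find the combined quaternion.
0.0993 + 0.6511i - 0.5878j - 0.4698k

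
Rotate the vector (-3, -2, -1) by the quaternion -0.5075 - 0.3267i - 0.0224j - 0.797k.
(1.859, -1.207, -3.014)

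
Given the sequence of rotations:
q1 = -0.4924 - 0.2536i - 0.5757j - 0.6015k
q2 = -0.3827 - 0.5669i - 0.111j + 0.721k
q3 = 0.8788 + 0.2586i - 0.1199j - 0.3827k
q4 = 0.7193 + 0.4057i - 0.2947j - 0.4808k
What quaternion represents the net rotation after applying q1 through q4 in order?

q2 · q1 = 0.4145 + 0.858i - 0.2489j + 0.1734k
q3 · q2 · q1 = 0.1789 + 0.7452i - 0.6416j + 0.0323k
q4 · q3 · q2 · q1 = -0.3472 + 0.2906i - 0.8856j - 0.1035k
-0.3472 + 0.2906i - 0.8856j - 0.1035k


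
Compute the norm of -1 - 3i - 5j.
√35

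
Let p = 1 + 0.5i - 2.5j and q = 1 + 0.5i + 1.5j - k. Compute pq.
4.5 + 3.5i - 0.5j + k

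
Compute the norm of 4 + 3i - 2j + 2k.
√33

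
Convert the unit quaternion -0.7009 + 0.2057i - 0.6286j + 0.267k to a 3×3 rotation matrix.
[[0.0671, 0.1157, 0.991], [-0.6329, 0.7728, -0.0473], [-0.7713, -0.624, 0.1251]]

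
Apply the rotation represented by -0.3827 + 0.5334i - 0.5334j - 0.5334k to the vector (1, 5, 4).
(-5.668, 3.058, -0.726)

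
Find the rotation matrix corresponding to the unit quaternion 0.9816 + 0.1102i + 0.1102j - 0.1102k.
[[0.9514, 0.2406, 0.1921], [-0.1921, 0.9514, -0.2406], [-0.2406, 0.1921, 0.9514]]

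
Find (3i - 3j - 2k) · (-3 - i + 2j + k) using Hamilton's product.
11 - 8i + 8j + 9k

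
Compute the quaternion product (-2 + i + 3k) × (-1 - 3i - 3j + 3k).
-4 + 14i - 6j - 12k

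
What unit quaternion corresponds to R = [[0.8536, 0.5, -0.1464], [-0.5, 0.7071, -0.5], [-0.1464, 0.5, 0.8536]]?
0.9239 + 0.2706i - 0.2706k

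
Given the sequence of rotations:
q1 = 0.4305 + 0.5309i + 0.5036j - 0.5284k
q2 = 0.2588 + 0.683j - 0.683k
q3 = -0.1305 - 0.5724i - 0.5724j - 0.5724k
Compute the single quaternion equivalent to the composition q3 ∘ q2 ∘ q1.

q2 · q1 = -0.5934 + 0.1205i + 0.0618j - 0.7934k
q3 · q2 · q1 = -0.2724 + 0.8135i - 0.1915j + 0.4768k
-0.2724 + 0.8135i - 0.1915j + 0.4768k


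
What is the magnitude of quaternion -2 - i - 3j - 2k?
√18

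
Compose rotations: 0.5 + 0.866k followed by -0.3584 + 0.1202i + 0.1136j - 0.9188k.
0.6165 + 0.1585i - 0.0473j - 0.7698k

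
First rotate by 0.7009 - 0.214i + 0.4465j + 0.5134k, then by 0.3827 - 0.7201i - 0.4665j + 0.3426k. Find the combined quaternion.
0.1465 - 0.9791i + 0.1403j + 0.0153k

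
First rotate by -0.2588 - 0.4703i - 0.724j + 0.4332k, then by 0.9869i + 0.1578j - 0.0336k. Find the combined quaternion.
0.5929 - 0.2114i - 0.4526j - 0.6316k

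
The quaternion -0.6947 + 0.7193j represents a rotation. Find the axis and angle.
axis = (0, 1, 0), θ = 268°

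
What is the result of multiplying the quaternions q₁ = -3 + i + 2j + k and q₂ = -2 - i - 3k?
10 - 5i - 2j + 9k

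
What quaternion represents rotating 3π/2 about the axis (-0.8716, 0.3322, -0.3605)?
-0.7071 - 0.6163i + 0.2349j - 0.2549k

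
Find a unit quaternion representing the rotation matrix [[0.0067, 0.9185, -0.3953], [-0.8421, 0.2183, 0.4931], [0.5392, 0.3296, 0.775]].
0.7071 - 0.0578i - 0.3304j - 0.6225k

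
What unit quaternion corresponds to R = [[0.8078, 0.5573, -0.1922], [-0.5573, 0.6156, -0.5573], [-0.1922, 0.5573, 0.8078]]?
0.8988 + 0.31i - 0.31k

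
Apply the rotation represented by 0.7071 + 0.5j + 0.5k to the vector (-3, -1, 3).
(2.828, -1.121, 3.121)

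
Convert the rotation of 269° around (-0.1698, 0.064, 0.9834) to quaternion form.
-0.7009 - 0.1211i + 0.0456j + 0.7014k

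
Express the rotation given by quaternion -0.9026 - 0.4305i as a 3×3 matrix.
[[1, 0, 0], [0, 0.6293, -0.7771], [0, 0.7771, 0.6293]]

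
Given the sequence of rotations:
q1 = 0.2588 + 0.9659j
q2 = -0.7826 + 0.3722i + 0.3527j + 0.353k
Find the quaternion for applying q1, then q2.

q2 · q1 = -0.5432 - 0.2446i - 0.6646j + 0.4509k
-0.5432 - 0.2446i - 0.6646j + 0.4509k


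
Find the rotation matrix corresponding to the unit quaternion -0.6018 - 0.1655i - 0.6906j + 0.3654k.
[[-0.2209, 0.6684, 0.7103], [-0.2112, 0.6782, -0.7039], [-0.9522, -0.3055, -0.0086]]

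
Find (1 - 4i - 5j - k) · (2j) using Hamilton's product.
10 + 2i + 2j - 8k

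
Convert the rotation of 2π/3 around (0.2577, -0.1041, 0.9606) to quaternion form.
0.5 + 0.2232i - 0.0902j + 0.8319k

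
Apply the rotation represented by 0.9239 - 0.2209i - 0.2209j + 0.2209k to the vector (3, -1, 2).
(1.713, 1.334, 3.047)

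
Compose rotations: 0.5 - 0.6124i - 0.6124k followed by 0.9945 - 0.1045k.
0.4333 - 0.609i + 0.064j - 0.6613k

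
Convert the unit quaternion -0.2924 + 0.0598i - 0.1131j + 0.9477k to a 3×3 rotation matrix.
[[-0.8219, 0.5407, 0.1795], [-0.5677, -0.8034, -0.1794], [0.0472, -0.2493, 0.9673]]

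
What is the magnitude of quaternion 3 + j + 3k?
√19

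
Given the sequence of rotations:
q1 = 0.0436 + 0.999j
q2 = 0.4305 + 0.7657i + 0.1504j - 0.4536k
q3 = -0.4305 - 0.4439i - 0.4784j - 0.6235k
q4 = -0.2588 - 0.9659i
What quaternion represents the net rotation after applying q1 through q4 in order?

q2 · q1 = -0.1315 + 0.4865i + 0.4366j + 0.7452k
q3 · q2 · q1 = 0.9461 - 0.2353i - 0.0976j - 0.1999k
q4 · q3 · q2 · q1 = -0.4721 - 0.8529i - 0.1678j + 0.146k
-0.4721 - 0.8529i - 0.1678j + 0.146k


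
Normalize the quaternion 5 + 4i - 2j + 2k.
0.7143 + 0.5714i - 0.2857j + 0.2857k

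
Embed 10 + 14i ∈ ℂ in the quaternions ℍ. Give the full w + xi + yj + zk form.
10 + 14i + 0j + 0k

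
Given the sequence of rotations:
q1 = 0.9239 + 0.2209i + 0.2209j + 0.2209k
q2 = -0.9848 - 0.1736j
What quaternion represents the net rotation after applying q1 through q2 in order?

q2 · q1 = -0.8715 - 0.2559i - 0.3779j - 0.1792k
-0.8715 - 0.2559i - 0.3779j - 0.1792k


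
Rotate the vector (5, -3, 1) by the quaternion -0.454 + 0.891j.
(-3.748, -3, 3.457)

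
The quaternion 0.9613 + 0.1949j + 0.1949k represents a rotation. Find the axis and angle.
axis = (0, √2/2, √2/2), θ = 32°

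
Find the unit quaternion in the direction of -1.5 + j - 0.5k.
-0.8018 + 0.5345j - 0.2673k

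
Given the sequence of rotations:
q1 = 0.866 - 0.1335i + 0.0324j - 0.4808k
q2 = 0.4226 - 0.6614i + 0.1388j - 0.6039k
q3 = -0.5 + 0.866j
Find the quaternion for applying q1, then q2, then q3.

q2 · q1 = -0.0172 - 0.6764i - 0.1035j - 0.7291k
q3 · q2 · q1 = 0.0982 - 0.2932i + 0.0369j + 0.9503k
0.0982 - 0.2932i + 0.0369j + 0.9503k


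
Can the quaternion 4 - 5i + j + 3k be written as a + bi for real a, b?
No. The quaternion 4 - 5i + j + 3k has j-coefficient y = 1 and k-coefficient z = 3, not both zero, so it does not lie in the complex subalgebra spanned by 1 and i.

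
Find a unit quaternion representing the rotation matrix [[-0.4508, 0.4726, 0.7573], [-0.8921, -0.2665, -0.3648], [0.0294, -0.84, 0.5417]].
-0.454 + 0.2617i - 0.4008j + 0.7515k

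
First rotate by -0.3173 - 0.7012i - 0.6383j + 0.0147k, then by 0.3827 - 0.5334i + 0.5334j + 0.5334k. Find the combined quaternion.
-0.1628 + 0.2492i - 0.7797j + 0.5509k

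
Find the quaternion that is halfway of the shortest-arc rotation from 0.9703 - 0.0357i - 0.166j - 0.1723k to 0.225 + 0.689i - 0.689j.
0.739 + 0.4039i - 0.5286j - 0.1065k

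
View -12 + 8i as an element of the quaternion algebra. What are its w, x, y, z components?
-12 + 8i + 0j + 0k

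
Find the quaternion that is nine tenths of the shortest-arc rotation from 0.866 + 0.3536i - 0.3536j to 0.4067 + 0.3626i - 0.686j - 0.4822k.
0.4686 + 0.3716i - 0.6683j - 0.4423k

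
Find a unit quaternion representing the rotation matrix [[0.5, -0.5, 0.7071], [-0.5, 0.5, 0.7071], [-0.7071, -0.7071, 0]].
0.7071 - 0.5i + 0.5j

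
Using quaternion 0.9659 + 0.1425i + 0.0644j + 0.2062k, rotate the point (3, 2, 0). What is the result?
(1.96, 2.999, 0.407)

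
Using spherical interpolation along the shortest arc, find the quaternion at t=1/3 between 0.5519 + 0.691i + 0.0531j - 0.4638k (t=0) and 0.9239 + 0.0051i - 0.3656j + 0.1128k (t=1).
0.7892 + 0.5227i - 0.1078j - 0.3038k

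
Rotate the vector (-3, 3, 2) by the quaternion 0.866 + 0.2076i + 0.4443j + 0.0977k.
(-0.092, 1.078, 4.564)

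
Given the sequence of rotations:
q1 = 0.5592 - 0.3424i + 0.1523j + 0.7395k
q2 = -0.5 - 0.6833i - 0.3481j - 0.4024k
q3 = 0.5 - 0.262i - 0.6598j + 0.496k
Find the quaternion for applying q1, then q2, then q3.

q2 · q1 = -0.163 - 0.407i + 0.3723j - 0.818k
q3 · q2 · q1 = 0.4632 + 0.1943i - 0.1225j - 0.8559k
0.4632 + 0.1943i - 0.1225j - 0.8559k


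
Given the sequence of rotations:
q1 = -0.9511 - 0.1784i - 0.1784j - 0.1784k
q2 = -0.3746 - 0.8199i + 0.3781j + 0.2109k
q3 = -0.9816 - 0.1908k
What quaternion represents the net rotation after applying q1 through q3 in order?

q2 · q1 = 0.3151 + 0.8168i - 0.4767j + 0.08k
q3 · q2 · q1 = -0.294 - 0.8927i + 0.3121j - 0.1386k
-0.294 - 0.8927i + 0.3121j - 0.1386k


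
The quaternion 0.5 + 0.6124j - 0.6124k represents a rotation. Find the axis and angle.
axis = (0, √2/2, -√2/2), θ = 2π/3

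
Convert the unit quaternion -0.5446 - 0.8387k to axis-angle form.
axis = (0, 0, -1), θ = 246°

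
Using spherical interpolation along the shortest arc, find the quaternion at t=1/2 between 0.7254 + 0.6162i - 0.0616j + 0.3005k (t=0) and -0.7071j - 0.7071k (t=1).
0.4744 + 0.403i + 0.4222j + 0.659k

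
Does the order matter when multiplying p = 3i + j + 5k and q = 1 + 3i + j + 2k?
Yes: pq = -20 + 10j + 5k ≠ -20 + 6i - 8j + 5k = qp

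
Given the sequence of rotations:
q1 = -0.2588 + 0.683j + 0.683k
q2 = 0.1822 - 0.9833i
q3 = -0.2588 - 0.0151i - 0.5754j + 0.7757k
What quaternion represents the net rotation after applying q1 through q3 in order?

q2 · q1 = -0.0472 + 0.2545i + 0.796j - 0.5472k
q3 · q2 · q1 = 0.8985 - 0.3678i + 0.0103j + 0.2394k
0.8985 - 0.3678i + 0.0103j + 0.2394k


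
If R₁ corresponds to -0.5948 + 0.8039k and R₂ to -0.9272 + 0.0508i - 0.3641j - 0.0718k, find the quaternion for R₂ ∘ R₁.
0.6092 - 0.3229i + 0.1757j - 0.7027k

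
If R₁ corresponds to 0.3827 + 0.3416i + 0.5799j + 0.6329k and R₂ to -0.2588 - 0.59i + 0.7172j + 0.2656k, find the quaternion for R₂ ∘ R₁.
-0.4815 - 0.0143i + 0.5885j - 0.6493k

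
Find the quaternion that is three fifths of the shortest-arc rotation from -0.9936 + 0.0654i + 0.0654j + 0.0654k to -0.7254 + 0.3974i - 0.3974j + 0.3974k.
-0.8899 + 0.2809i - 0.2244j + 0.2809k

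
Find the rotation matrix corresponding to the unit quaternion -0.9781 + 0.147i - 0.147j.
[[0.9568, -0.0432, 0.2876], [-0.0432, 0.9568, 0.2876], [-0.2876, -0.2876, 0.9136]]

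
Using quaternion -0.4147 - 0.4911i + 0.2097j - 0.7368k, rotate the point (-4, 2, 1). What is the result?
(-0.39, -3.473, -2.964)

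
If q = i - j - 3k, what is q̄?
-i + j + 3k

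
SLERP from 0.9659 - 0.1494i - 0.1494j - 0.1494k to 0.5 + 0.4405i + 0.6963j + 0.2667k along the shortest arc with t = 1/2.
0.9186 + 0.1824i + 0.3427j + 0.0735k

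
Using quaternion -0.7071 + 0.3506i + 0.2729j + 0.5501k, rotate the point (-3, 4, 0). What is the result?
(3.14, 2.356, -3.097)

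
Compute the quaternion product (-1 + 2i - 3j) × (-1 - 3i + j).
10 + i + 2j - 7k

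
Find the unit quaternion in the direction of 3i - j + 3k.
0.6882i - 0.2294j + 0.6882k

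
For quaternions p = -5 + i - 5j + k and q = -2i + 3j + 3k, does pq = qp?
No: pq = 14 - 8i - 20j - 22k ≠ 14 + 28i - 10j - 8k = qp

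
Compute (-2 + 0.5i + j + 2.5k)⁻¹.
-0.1739 - 0.0435i - 0.087j - 0.2174k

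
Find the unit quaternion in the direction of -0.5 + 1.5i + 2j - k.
-0.1826 + 0.5477i + 0.7303j - 0.3651k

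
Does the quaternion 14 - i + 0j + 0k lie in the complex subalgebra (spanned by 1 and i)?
Yes. The quaternion 14 - i has j- and k-coefficients y = z = 0, so it lies in the complex subalgebra spanned by 1 and i.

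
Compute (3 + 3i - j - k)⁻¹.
0.15 - 0.15i + 0.05j + 0.05k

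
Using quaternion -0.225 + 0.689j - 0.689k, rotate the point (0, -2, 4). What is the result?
(-0.62, -3.899, 2.101)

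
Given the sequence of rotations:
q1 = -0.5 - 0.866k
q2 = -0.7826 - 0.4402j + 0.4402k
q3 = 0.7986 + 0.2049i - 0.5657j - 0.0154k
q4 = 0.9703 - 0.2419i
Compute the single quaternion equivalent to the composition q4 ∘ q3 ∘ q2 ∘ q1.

q2 · q1 = 0.7725 + 0.3812i + 0.2201j + 0.4576k
q3 · q2 · q1 = 0.6704 + 0.2072i - 0.3609j + 0.6143k
q4 · q3 · q2 · q1 = 0.7006 + 0.0389i - 0.2016j + 0.6834k
0.7006 + 0.0389i - 0.2016j + 0.6834k


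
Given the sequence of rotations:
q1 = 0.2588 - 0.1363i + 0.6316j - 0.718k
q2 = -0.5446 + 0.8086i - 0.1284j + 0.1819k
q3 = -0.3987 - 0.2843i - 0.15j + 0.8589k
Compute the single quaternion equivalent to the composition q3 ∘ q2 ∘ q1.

q2 · q1 = 0.181 + 0.2608i + 0.1786j + 0.9313k
q3 · q2 · q1 = -0.7711 - 0.4485i + 0.3904j - 0.2275k
-0.7711 - 0.4485i + 0.3904j - 0.2275k


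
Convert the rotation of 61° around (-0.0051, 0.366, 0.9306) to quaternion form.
0.8616 - 0.0026i + 0.1858j + 0.4723k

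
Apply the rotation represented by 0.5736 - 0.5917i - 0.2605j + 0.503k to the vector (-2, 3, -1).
(-0.629, -2.806, -2.394)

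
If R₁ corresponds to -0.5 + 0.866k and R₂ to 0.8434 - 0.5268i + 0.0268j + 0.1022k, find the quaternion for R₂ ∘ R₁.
-0.5102 + 0.2866i + 0.4428j + 0.6793k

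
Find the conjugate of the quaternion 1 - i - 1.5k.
1 + i + 1.5k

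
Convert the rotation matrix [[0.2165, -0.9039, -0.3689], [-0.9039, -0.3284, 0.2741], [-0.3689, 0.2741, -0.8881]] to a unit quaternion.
0.7799i - 0.5795j - 0.2365k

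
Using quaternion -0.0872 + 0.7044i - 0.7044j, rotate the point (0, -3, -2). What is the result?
(2.731, -0.269, 2.338)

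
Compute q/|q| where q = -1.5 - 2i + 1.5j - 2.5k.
-0.3906 - 0.5208i + 0.3906j - 0.6509k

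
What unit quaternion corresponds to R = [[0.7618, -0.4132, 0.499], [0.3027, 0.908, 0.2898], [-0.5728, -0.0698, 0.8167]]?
0.9336 - 0.0963i + 0.287j + 0.1917k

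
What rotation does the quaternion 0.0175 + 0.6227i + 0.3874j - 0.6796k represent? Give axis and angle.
axis = (0.6228, 0.3875, -0.6797), θ = 178°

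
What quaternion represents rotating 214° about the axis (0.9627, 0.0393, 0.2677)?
-0.2924 + 0.9206i + 0.0376j + 0.256k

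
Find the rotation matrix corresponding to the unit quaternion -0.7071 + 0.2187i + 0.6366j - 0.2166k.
[[0.0956, -0.0279, -0.995], [0.5848, 0.8105, 0.0335], [0.8055, -0.5851, 0.0938]]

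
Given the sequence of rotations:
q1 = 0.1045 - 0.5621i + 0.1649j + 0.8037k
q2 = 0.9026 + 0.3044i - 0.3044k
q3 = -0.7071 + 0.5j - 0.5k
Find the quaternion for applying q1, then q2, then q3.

q2 · q1 = 0.5101 - 0.4253i + 0.0753j + 0.7438k
q3 · q2 · q1 = -0.0264 + 0.7103i + 0.4145j - 0.5683k
-0.0264 + 0.7103i + 0.4145j - 0.5683k


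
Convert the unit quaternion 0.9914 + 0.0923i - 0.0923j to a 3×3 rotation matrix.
[[0.983, -0.017, -0.183], [-0.017, 0.983, -0.183], [0.183, 0.183, 0.9659]]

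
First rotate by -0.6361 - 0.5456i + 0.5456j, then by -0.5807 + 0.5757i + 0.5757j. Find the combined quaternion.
0.3694 - 0.0494i - 0.683j + 0.6282k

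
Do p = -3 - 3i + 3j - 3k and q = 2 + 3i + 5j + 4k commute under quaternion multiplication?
No: pq = 12i - 6j - 42k ≠ -42i - 12j + 6k = qp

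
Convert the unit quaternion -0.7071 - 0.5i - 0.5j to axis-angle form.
axis = (-√2/2, -√2/2, 0), θ = 3π/2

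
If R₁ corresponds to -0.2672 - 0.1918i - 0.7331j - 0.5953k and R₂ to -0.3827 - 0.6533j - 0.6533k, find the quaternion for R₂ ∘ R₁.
-0.7656 - 0.0166i + 0.5804j + 0.2771k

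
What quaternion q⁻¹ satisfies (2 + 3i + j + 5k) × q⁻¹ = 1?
0.0513 - 0.0769i - 0.0256j - 0.1282k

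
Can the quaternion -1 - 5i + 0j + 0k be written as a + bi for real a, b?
Yes. The quaternion -1 - 5i has j- and k-coefficients y = z = 0, so it lies in the complex subalgebra spanned by 1 and i.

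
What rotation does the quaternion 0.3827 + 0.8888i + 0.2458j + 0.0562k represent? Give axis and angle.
axis = (0.962, 0.2661, 0.0608), θ = 3π/4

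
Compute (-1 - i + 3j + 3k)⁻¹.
-0.05 + 0.05i - 0.15j - 0.15k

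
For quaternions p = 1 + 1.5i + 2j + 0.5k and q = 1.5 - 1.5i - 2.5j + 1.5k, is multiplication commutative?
No: pq = 8 + 5i - 2.5j + 1.5k ≠ 8 - 3.5i + 3.5j + 3k = qp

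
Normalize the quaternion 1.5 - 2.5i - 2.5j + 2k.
0.3464 - 0.5774i - 0.5774j + 0.4619k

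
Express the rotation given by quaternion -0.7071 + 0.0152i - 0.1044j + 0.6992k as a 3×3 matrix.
[[0.0004, 0.9856, 0.1689], [-0.992, 0.0218, -0.1245], [-0.1264, -0.1675, 0.9777]]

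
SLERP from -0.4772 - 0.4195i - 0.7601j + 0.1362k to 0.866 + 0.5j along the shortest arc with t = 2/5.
-0.6682 - 0.2637i - 0.6904j + 0.0856k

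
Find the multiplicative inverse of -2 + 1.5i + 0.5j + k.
-0.2667 - 0.2i - 0.0667j - 0.1333k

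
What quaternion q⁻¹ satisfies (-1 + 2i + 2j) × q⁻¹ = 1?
-0.1111 - 0.2222i - 0.2222j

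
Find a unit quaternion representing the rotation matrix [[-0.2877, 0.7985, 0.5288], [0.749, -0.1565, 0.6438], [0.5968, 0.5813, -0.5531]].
-0.0262 + 0.5962i + 0.6489j + 0.472k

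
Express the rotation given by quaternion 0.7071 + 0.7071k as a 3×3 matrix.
[[0, -1, 0], [1, 0, 0], [0, 0, 1]]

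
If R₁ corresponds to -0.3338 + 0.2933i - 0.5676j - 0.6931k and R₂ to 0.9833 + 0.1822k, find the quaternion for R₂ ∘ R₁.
-0.2019 + 0.3918i - 0.5047j - 0.7423k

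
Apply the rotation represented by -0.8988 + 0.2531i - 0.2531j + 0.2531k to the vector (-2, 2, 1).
(-0.251, 2.981, 0.231)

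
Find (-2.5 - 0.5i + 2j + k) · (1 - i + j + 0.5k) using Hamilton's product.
-5.5 + 2i - 1.25j + 1.25k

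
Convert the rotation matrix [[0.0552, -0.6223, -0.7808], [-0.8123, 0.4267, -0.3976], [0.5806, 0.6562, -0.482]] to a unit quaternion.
-0.5 - 0.5269i + 0.6807j + 0.095k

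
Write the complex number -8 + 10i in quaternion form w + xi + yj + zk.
-8 + 10i + 0j + 0k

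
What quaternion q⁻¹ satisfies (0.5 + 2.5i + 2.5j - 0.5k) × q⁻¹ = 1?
0.0385 - 0.1923i - 0.1923j + 0.0385k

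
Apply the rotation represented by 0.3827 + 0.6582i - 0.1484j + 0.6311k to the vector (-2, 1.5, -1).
(-2.054, -0.879, -1.504)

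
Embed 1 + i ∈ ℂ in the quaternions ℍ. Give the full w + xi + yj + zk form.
1 + i + 0j + 0k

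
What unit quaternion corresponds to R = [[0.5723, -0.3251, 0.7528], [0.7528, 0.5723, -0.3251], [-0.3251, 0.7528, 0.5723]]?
0.8242 + 0.327i + 0.327j + 0.327k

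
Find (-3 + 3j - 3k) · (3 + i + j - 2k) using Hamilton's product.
-18 - 6i + 3j - 6k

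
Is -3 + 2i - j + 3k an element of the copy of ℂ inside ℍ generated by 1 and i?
No. The quaternion -3 + 2i - j + 3k has j-coefficient y = -1 and k-coefficient z = 3, not both zero, so it does not lie in the complex subalgebra spanned by 1 and i.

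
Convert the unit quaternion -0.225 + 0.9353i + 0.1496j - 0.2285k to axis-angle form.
axis = (0.9599, 0.1535, -0.2345), θ = 206°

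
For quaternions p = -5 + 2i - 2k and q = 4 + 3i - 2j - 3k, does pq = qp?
No: pq = -32 - 11i + 10j + 3k ≠ -32 - 3i + 10j + 11k = qp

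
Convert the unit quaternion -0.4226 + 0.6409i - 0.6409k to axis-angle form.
axis = (√2/2, 0, -√2/2), θ = 230°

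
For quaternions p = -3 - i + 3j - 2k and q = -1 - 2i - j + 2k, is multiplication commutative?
No: pq = 8 + 11i + 6j + 3k ≠ 8 + 3i - 6j - 11k = qp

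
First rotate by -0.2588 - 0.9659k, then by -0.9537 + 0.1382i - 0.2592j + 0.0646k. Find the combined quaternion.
0.3092 + 0.2146i + 0.2006j + 0.9045k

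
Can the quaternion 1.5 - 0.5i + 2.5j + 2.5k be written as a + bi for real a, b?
No. The quaternion 1.5 - 0.5i + 2.5j + 2.5k has j-coefficient y = 2.5 and k-coefficient z = 2.5, not both zero, so it does not lie in the complex subalgebra spanned by 1 and i.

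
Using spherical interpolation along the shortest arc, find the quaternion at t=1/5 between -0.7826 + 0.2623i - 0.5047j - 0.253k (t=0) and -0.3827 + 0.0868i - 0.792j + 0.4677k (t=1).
-0.7487 + 0.2414i - 0.6083j - 0.1059k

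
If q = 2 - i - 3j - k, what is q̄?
2 + i + 3j + k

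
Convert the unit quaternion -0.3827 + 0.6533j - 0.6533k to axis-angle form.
axis = (0, √2/2, -√2/2), θ = 5π/4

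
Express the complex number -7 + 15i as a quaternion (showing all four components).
-7 + 15i + 0j + 0k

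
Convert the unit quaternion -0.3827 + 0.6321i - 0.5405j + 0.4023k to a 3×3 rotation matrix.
[[0.092, -0.3754, 0.9223], [-0.9912, -0.1228, 0.0489], [0.0949, -0.9187, -0.3834]]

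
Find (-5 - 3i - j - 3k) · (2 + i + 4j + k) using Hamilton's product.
-22j - 22k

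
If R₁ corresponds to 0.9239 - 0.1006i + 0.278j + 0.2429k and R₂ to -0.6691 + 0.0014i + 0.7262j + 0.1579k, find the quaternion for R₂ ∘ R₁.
-0.8583 + 0.2011i + 0.4687j + 0.0568k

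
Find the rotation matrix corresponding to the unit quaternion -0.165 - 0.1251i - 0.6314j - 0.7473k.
[[-0.9142, -0.0886, 0.3953], [0.4046, -0.1482, 0.9024], [-0.0214, 0.985, 0.1714]]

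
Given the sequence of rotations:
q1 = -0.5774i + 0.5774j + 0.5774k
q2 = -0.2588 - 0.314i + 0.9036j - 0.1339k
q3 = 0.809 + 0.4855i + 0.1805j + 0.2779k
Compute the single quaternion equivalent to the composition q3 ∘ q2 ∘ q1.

q2 · q1 = -0.6257 + 0.7485i + 0.1092j + 0.191k
q3 · q2 · q1 = -0.9424 + 0.3059i + 0.0907j - 0.1015k
-0.9424 + 0.3059i + 0.0907j - 0.1015k


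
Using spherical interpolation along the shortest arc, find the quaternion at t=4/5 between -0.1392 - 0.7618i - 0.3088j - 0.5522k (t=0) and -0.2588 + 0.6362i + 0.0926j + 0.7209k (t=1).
0.1813 - 0.6757i - 0.1396j - 0.7008k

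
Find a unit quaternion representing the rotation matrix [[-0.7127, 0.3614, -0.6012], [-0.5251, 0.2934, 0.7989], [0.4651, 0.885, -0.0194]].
-0.3746 - 0.0575i + 0.7116j + 0.5916k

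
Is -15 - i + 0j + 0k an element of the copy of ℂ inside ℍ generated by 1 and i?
Yes. The quaternion -15 - i has j- and k-coefficients y = z = 0, so it lies in the complex subalgebra spanned by 1 and i.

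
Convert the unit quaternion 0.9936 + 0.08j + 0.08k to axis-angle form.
axis = (0, √2/2, √2/2), θ = 13°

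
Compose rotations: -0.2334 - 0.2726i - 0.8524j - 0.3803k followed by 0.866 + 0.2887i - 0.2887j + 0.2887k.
-0.2597 + 0.0524i - 0.6397j - 0.7215k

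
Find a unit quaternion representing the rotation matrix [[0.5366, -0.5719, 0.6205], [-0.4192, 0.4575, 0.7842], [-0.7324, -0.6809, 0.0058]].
0.7071 - 0.518i + 0.4783j + 0.054k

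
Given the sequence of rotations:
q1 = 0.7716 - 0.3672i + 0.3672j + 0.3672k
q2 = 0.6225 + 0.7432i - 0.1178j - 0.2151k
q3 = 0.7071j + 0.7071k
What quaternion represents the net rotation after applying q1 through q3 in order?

q2 · q1 = 0.8755 + 0.3806i - 0.0562j + 0.2923k
q3 · q2 · q1 = -0.1669 + 0.2464i + 0.8882j + 0.3499k
-0.1669 + 0.2464i + 0.8882j + 0.3499k


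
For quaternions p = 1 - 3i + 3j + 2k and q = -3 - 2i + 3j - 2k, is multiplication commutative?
No: pq = -14 - 5i - 16j - 11k ≠ -14 + 19i + 4j - 5k = qp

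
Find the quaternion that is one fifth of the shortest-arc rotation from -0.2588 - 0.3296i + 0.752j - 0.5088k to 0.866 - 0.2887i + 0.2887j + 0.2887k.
-0.5009 - 0.2227i + 0.6186j - 0.5629k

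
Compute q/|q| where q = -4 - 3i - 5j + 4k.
-0.4924 - 0.3693i - 0.6155j + 0.4924k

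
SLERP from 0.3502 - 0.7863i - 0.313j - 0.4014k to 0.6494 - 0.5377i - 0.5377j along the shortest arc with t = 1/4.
0.4423 - 0.749i - 0.384j - 0.3096k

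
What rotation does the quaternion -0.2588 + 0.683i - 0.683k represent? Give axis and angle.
axis = (√2/2, 0, -√2/2), θ = 7π/6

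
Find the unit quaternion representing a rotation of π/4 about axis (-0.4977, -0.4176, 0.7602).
0.9239 - 0.1905i - 0.1598j + 0.2909k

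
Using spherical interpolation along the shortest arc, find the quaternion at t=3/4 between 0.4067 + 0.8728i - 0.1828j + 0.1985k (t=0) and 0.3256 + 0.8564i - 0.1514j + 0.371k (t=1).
0.3472 + 0.8636i - 0.1598j + 0.3289k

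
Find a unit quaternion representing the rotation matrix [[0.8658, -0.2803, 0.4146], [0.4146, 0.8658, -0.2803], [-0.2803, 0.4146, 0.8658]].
0.9483 + 0.1832i + 0.1832j + 0.1832k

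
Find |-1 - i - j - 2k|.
√7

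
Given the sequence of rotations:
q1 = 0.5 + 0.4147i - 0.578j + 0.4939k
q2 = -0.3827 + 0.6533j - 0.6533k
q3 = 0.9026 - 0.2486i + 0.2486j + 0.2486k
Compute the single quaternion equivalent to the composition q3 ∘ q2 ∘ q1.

q2 · q1 = 0.5089 - 0.2136i + 0.2769j - 0.7866k
q3 · q2 · q1 = 0.5329 - 0.5837i + 0.1278j - 0.5992k
0.5329 - 0.5837i + 0.1278j - 0.5992k


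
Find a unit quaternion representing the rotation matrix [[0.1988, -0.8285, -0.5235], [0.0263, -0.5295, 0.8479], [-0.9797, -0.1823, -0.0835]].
-0.3827 + 0.673i - 0.298j - 0.5584k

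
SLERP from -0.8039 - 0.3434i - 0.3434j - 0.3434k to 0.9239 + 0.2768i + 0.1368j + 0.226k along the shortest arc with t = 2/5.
-0.8598 - 0.3196i - 0.263j - 0.2991k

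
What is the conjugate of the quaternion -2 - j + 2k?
-2 + j - 2k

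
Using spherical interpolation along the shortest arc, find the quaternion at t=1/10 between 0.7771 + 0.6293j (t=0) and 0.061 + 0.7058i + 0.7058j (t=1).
0.7339 + 0.0855i + 0.6738j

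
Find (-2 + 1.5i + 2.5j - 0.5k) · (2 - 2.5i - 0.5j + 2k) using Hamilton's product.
2 + 12.75i + 4.25j + 0.5k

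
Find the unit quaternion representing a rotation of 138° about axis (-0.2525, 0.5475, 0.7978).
0.3584 - 0.2357i + 0.5111j + 0.7448k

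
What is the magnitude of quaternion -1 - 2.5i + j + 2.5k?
3.808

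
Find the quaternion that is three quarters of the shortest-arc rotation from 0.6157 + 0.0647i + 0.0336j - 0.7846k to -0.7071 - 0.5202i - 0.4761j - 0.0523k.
0.7723 + 0.4494i + 0.4035j - 0.1968k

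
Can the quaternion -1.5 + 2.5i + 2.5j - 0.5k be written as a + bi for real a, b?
No. The quaternion -1.5 + 2.5i + 2.5j - 0.5k has j-coefficient y = 2.5 and k-coefficient z = -0.5, not both zero, so it does not lie in the complex subalgebra spanned by 1 and i.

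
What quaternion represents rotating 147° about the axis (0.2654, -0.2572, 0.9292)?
0.284 + 0.2545i - 0.2466j + 0.8909k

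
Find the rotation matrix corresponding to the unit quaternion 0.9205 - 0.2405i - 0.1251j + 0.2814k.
[[0.8103, -0.4579, -0.3657], [0.5782, 0.7259, 0.3724], [0.095, -0.5132, 0.853]]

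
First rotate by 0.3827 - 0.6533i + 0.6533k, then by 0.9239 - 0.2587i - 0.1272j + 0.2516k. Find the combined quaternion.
0.0202 - 0.7857i - 0.044j + 0.6168k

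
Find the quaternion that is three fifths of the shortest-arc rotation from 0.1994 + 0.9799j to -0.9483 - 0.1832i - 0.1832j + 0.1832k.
0.7681 + 0.1294i + 0.6136j - 0.1294k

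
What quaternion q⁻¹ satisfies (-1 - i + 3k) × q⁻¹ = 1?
-0.0909 + 0.0909i - 0.2727k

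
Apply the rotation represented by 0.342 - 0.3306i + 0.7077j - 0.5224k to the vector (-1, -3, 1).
(1.709, -0.395, 2.815)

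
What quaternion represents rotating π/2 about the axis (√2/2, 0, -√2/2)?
0.7071 + 0.5i - 0.5k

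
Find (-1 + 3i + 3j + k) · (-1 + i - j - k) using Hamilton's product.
2 - 6i + 2j - 6k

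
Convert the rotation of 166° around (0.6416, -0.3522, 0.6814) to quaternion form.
0.1219 + 0.6368i - 0.3496j + 0.6763k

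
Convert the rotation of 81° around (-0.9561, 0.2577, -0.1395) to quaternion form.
0.7604 - 0.6209i + 0.1674j - 0.0906k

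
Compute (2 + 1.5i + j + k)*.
2 - 1.5i - j - k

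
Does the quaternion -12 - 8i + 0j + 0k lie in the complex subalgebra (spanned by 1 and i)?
Yes. The quaternion -12 - 8i has j- and k-coefficients y = z = 0, so it lies in the complex subalgebra spanned by 1 and i.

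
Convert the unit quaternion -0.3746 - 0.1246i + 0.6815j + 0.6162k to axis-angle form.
axis = (-0.1344, 0.735, 0.6646), θ = 224°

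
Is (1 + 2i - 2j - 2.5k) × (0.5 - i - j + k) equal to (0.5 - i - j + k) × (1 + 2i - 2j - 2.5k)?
No: pq = 3 - 4.5i - 1.5j - 4.25k ≠ 3 + 4.5i - 2.5j + 3.75k = qp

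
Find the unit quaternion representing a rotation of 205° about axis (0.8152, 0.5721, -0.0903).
-0.2164 + 0.7959i + 0.5585j - 0.0882k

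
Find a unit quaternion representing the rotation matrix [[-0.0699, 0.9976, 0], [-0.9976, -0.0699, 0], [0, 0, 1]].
0.6819 - 0.7314k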